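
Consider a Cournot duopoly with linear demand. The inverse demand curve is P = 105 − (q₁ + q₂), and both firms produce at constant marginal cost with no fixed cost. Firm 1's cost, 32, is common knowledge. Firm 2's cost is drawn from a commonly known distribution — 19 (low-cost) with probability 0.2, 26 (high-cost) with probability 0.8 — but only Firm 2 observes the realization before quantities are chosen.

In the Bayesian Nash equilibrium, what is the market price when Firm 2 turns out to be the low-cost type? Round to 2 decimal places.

Firm 2 with cost c maximizes (105 − (q₁+q₂) − c)·q₂, giving q₂(c) = (105 − c − q₁)/2.
E[c₂] = 0.2·19 + 0.8·26 = 24.6
Firm 1's FOC against E[q₂] yields q₁ = (105 − 2·32 + E[c₂])/3 = (105 − 64 + 24.6)/3 = 21.8667.
q₂(low-cost) = 32.0667, so P = 105 − (21.8667 + 32.0667) = 51.0667.

51.07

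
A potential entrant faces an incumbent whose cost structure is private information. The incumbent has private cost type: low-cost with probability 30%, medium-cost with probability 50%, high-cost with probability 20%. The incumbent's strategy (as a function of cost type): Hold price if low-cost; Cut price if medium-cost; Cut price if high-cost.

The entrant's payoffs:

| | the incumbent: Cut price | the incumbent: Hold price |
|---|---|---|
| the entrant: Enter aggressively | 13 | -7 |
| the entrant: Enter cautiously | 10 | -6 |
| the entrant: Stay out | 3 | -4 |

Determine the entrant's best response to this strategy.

Enter aggressively

E[Enter aggressively] = 0.3·(-7) + 0.5·(13) + 0.2·(13) = 7
E[Enter cautiously] = 0.3·(-6) + 0.5·(10) + 0.2·(10) = 5.2
E[Stay out] = 0.3·(-4) + 0.5·(3) + 0.2·(3) = 0.9
Best response: Enter aggressively (7 is the largest).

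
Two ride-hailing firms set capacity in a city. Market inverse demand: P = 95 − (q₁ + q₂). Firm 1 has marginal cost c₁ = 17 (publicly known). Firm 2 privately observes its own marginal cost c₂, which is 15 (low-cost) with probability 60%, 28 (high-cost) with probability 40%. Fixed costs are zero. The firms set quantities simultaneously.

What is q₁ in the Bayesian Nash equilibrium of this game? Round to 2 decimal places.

Type-c best response for Firm 2: q₂(c) = (95 − c)/2 − q₁/2.
Firm 1 maximizes expected profit; its first-order condition is 95 − 2q₁ − E[q₂] − 17 = 0.
Substituting E[q₂] and solving: E[c₂] = 20.2, so q₁ = (95 − 2·17 + 20.2)/3 = 27.0667.

27.07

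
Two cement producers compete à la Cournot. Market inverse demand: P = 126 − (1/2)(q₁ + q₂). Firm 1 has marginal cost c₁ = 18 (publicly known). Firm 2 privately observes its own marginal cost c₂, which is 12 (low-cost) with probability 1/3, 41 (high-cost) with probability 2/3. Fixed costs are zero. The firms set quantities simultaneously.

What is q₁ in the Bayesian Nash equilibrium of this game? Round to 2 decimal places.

80.89

Type-c best response for Firm 2: q₂(c) = (126 − c) − q₁/2.
Firm 1 maximizes expected profit; its first-order condition is 126 − q₁ − (1/2)E[q₂] − 18 = 0.
Substituting E[q₂] and solving: E[c₂] = 31.3333, so q₁ = (126 − 2·18 + 31.3333)/(3/2) = 80.8889.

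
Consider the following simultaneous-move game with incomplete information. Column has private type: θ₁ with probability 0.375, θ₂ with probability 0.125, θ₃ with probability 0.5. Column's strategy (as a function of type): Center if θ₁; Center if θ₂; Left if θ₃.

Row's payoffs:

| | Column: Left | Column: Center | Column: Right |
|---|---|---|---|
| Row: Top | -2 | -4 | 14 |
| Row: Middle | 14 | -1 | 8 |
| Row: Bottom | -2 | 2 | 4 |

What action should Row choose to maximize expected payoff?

Compute Row's expected payoff for each action, taking the expectation over Column's type.
E[Top] = 0.375·(-4) + 0.125·(-4) + 0.5·(-2) = -3
E[Middle] = 0.375·(-1) + 0.125·(-1) + 0.5·(14) = 6.5
E[Bottom] = 0.375·(2) + 0.125·(2) + 0.5·(-2) = 0
Best response: Middle (6.5 is the largest).

Middle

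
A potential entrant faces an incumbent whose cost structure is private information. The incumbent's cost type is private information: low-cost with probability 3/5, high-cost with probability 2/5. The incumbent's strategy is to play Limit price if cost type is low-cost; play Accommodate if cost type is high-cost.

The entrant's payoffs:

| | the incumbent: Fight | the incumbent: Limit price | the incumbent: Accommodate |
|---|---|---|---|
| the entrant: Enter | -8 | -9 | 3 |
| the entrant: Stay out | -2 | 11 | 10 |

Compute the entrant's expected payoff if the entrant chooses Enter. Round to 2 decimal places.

-4.20

E[Enter] = 3/5·(-9) + 2/5·3 = (-27/5) + 6/5 = -21/5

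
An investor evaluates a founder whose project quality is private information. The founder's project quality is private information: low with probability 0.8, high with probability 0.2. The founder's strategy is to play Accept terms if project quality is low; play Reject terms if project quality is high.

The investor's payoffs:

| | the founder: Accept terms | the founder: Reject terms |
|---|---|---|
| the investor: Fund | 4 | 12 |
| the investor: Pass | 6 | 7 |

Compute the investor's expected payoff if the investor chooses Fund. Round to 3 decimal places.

E[Fund] = 0.8·4 + 0.2·12 = 3.2 + 2.4 = 5.6

5.600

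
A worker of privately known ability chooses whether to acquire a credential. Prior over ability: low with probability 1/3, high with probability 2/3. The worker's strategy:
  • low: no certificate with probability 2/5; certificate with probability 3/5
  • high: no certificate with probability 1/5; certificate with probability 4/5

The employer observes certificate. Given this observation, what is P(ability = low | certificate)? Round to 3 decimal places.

0.273

P(certificate) = (1/3)·(3/5) + (2/3)·(4/5) = 11/15
P(low | certificate) = ((1/3)·(3/5)) / (11/15) = (1/5) / (11/15) = 3/11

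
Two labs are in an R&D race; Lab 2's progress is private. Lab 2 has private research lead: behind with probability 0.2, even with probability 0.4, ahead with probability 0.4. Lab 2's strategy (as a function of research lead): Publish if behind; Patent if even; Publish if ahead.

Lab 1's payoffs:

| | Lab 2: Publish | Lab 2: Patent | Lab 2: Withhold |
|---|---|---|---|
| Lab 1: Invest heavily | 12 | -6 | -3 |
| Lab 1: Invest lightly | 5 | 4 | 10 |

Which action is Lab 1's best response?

E[Invest heavily] = 0.2·(12) + 0.4·(-6) + 0.4·(12) = 4.8
E[Invest lightly] = 0.2·(5) + 0.4·(4) + 0.4·(5) = 4.6
Best response: Invest heavily (4.8 is the largest).

Invest heavily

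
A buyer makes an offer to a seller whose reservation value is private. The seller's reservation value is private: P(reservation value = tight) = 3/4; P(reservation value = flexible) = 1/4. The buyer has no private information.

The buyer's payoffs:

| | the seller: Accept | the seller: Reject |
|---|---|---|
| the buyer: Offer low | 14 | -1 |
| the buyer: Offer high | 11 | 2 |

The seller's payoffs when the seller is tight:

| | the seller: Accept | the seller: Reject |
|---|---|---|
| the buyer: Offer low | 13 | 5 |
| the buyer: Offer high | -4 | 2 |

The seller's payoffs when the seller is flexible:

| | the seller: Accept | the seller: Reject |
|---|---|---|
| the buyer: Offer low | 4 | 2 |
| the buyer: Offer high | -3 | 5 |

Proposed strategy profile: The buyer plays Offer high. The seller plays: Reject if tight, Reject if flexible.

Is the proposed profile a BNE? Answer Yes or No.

Yes

A profile is a BNE iff every type of every player is best-responding given beliefs about the other side.
The buyer plays Offer high: E[Offer high] = 3/4·(2) + 1/4·(2) = 2; E[Offer low] = -1. Best-responding. ✓
The seller (reservation value tight), facing Offer high: Accept gives -4, Reject gives 2. Proposed Reject is best. ✓
The seller (reservation value flexible), facing Offer high: Accept gives -3, Reject gives 5. Proposed Reject is best. ✓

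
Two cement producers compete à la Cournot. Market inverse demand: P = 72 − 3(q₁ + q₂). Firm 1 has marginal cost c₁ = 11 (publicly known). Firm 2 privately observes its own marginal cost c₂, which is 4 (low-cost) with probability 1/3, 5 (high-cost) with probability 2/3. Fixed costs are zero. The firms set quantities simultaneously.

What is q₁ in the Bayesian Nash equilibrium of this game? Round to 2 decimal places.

Type-c best response for Firm 2: q₂(c) = (72 − c)/6 − q₁/2.
Firm 1 maximizes expected profit; its first-order condition is 72 − 6q₁ − 3E[q₂] − 11 = 0.
Substituting E[q₂] and solving: E[c₂] = 4.66667, so q₁ = (72 − 2·11 + 4.66667)/9 = 6.07407.

6.07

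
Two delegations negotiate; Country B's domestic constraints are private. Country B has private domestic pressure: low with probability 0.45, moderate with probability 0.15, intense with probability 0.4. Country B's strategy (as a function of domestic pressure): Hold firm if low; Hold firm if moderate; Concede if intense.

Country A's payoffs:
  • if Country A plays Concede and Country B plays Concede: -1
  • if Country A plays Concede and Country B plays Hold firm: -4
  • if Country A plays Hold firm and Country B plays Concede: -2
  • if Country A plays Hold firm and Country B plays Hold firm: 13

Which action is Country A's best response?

E[Concede] = 0.45·(-4) + 0.15·(-4) + 0.4·(-1) = -2.8
E[Hold firm] = 0.45·(13) + 0.15·(13) + 0.4·(-2) = 7
Best response: Hold firm (7 is the largest).

Hold firm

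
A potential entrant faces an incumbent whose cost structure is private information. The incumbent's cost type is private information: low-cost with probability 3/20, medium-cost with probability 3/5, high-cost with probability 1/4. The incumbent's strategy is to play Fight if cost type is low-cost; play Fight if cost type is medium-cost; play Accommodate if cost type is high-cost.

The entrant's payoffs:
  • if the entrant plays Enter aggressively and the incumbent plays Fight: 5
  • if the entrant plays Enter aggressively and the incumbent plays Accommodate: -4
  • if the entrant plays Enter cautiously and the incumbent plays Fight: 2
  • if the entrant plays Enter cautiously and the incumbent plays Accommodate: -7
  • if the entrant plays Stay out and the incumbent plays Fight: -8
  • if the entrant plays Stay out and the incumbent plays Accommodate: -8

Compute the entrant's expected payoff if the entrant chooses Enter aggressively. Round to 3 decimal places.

E[Enter aggressively] = 3/20·5 + 3/5·5 + 1/4·(-4) = 3/4 + 3 + (-1) = 11/4

2.750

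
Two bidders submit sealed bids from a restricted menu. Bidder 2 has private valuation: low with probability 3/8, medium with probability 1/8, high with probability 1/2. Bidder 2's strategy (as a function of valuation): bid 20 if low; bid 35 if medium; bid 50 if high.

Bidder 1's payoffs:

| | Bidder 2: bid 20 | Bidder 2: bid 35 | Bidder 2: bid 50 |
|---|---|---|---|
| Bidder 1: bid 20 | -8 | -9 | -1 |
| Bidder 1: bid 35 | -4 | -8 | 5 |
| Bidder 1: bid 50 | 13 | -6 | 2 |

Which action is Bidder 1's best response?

bid 50

Compute Bidder 1's expected payoff for each action, taking the expectation over Bidder 2's type.
E[bid 20] = 3/8·(-8) + 1/8·(-9) + 1/2·(-1) = -37/8
E[bid 35] = 3/8·(-4) + 1/8·(-8) + 1/2·(5) = 0
E[bid 50] = 3/8·(13) + 1/8·(-6) + 1/2·(2) = 41/8
Best response: bid 50 (41/8 is the largest).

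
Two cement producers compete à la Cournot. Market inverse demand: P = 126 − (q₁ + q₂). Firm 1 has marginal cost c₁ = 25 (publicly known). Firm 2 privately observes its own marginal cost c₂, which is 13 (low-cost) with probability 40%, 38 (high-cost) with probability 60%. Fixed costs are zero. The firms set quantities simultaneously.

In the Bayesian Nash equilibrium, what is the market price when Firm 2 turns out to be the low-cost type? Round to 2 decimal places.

Firm 2 with cost c maximizes (126 − (q₁+q₂) − c)·q₂, giving q₂(c) = (126 − c − q₁)/2.
E[c₂] = 0.4·13 + 0.6·38 = 28
Firm 1's FOC against E[q₂] yields q₁ = (126 − 2·25 + E[c₂])/3 = (126 − 50 + 28)/3 = 34.6667.
q₂(low-cost) = 39.1667, so P = 126 − (34.6667 + 39.1667) = 52.1667.

52.17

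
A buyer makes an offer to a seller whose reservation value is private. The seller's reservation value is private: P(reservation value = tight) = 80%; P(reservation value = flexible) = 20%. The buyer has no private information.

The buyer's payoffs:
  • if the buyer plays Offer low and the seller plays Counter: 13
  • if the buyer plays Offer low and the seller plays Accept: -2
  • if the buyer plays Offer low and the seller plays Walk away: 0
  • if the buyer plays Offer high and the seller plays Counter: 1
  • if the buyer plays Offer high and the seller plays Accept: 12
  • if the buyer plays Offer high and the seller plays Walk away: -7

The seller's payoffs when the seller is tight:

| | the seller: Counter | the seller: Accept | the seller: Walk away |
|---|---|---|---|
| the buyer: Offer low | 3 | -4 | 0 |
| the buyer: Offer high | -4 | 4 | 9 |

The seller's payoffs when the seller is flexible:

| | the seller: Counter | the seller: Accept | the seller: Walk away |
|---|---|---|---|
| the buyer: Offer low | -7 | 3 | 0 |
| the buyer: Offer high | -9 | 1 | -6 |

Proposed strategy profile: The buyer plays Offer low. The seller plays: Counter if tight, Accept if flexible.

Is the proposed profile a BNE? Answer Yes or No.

Yes

The buyer plays Offer low: E[Offer low] = 0.8·(13) + 0.2·(-2) = 10; E[Offer high] = 3.2. Best-responding. ✓
The seller (reservation value tight), facing Offer low: Counter gives 3, Accept gives -4, Walk away gives 0. Proposed Counter is best. ✓
The seller (reservation value flexible), facing Offer low: Counter gives -7, Accept gives 3, Walk away gives 0. Proposed Accept is best. ✓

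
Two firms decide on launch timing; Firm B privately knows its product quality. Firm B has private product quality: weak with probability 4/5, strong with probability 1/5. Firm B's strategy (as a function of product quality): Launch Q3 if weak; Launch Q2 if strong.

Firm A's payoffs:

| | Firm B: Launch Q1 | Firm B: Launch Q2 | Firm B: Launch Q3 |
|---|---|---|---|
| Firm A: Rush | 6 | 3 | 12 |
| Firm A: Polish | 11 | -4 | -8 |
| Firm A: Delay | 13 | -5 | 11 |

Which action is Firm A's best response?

Rush

E[Rush] = 4/5·(12) + 1/5·(3) = 51/5
E[Polish] = 4/5·(-8) + 1/5·(-4) = -36/5
E[Delay] = 4/5·(11) + 1/5·(-5) = 39/5
Best response: Rush (51/5 is the largest).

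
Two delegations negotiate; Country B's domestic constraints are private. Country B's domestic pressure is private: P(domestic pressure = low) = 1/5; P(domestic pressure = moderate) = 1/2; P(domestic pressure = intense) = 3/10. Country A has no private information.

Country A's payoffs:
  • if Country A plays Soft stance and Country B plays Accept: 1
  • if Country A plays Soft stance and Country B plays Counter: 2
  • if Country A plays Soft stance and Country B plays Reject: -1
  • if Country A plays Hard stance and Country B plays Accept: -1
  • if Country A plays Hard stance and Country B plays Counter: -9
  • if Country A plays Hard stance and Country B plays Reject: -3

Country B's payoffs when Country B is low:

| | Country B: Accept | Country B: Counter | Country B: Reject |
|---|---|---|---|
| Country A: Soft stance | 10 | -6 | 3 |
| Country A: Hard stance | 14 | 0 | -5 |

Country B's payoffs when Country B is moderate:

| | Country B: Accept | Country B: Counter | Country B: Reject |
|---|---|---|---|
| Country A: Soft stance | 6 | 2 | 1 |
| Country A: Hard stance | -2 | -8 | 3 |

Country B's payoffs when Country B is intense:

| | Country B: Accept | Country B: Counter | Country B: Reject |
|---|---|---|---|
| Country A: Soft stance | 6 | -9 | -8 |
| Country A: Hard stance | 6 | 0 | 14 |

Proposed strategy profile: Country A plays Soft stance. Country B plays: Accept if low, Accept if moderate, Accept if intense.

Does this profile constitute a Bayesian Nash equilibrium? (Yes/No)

Country A plays Soft stance: E[Soft stance] = 1/5·(1) + 1/2·(1) + 3/10·(1) = 1; E[Hard stance] = -1. Best-responding. ✓
Country B (domestic pressure low), facing Soft stance: Accept gives 10, Counter gives -6, Reject gives 3. Proposed Accept is best. ✓
Country B (domestic pressure moderate), facing Soft stance: Accept gives 6, Counter gives 2, Reject gives 1. Proposed Accept is best. ✓
Country B (domestic pressure intense), facing Soft stance: Accept gives 6, Counter gives -9, Reject gives -8. Proposed Accept is best. ✓

Yes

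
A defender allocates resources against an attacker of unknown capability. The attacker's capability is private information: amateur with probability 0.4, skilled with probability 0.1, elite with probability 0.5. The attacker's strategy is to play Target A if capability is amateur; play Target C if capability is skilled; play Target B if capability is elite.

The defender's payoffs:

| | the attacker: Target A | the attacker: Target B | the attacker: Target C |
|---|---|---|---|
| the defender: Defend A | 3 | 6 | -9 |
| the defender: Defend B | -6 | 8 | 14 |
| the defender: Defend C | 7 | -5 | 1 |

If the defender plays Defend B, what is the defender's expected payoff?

E[Defend B] = 0.4·(-6) + 0.1·14 + 0.5·8 = (-2.4) + 1.4 + 4 = 3

3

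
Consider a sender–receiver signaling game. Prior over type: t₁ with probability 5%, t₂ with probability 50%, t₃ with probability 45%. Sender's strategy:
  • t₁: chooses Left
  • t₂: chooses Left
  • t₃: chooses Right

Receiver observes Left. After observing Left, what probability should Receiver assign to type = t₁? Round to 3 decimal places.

P(Left) = 0.05·1 + 0.5·1 + 0.45·0 = 0.55
P(t₁ | Left) = (0.05·1) / 0.55 = 0.05 / 0.55 = 0.0909091

0.091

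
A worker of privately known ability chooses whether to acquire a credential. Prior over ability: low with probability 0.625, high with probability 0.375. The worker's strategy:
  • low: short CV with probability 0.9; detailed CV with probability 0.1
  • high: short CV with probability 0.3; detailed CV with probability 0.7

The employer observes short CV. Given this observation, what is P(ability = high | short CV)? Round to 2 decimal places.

P(short CV) = 0.625·0.9 + 0.375·0.3 = 0.675
P(high | short CV) = (0.375·0.3) / 0.675 = 0.1125 / 0.675 = 0.166667

0.17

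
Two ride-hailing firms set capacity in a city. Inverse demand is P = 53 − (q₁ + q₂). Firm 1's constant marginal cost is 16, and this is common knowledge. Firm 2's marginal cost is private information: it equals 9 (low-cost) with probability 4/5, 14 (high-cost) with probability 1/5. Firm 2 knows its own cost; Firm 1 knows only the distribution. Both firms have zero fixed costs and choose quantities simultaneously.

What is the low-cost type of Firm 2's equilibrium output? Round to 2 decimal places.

Firm 2 with cost c maximizes (53 − (q₁+q₂) − c)·q₂, giving q₂(c) = (53 − c − q₁)/2.
E[c₂] = 4/5·9 + 1/5·14 = 10
Firm 1's FOC against E[q₂] yields q₁ = (53 − 2·16 + E[c₂])/3 = (53 − 32 + 10)/3 = 10.3333.
q₂(low-cost) = (53 − 9 − 10.3333)/2 = 16.8333.

16.83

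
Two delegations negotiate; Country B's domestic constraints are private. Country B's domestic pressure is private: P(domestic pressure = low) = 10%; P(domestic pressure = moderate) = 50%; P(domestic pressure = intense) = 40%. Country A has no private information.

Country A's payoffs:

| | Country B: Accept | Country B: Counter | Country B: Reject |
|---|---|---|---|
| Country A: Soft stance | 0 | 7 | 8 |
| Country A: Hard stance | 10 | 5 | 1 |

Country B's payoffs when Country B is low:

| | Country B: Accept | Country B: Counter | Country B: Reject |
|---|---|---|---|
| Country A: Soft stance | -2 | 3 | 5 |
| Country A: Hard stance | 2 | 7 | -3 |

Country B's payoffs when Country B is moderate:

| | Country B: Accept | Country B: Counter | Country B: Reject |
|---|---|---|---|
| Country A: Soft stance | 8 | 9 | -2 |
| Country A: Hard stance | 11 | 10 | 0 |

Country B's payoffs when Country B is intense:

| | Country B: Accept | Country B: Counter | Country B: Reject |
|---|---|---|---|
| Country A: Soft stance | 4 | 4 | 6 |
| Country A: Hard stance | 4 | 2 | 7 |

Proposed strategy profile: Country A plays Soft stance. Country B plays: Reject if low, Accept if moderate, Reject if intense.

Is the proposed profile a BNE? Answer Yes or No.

Country A plays Soft stance: E[Soft stance] = 0.1·(8) + 0.5·(0) + 0.4·(8) = 4; E[Hard stance] = 5.5. Not best-responding. ✗
Country B (domestic pressure low), facing Soft stance: Accept gives -2, Counter gives 3, Reject gives 5. Proposed Reject is best. ✓
Country B (domestic pressure moderate), facing Soft stance: Accept gives 8, Counter gives 9, Reject gives -2. Proposed Accept is not best — profitable deviation exists. ✗
Country B (domestic pressure intense), facing Soft stance: Accept gives 4, Counter gives 4, Reject gives 6. Proposed Reject is best. ✓

No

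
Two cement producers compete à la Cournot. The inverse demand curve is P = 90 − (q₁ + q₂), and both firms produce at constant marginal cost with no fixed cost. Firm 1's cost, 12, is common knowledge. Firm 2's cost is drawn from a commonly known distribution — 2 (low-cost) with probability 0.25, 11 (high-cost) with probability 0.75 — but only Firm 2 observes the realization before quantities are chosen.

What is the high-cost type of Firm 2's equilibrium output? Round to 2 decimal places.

Type-c best response for Firm 2: q₂(c) = (90 − c)/2 − q₁/2.
Firm 1 maximizes expected profit; its first-order condition is 90 − 2q₁ − E[q₂] − 12 = 0.
Substituting E[q₂] and solving: E[c₂] = 8.75, so q₁ = (90 − 2·12 + 8.75)/3 = 24.9167.
q₂(high-cost) = (90 − 11 − 24.9167)/2 = 27.0417.

27.04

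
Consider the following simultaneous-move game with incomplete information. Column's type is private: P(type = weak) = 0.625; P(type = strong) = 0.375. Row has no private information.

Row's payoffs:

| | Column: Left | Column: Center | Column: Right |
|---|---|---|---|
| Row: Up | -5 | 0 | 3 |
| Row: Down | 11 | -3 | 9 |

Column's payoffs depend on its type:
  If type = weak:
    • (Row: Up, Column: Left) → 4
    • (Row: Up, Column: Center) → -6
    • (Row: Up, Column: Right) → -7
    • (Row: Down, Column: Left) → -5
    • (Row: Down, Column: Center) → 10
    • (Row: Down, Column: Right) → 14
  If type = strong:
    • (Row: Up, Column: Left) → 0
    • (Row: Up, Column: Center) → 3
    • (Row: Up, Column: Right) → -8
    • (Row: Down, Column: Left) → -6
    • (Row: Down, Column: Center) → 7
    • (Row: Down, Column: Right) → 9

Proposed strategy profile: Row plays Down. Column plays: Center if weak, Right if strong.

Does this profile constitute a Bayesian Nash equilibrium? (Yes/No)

No

Row plays Down: E[Down] = 0.625·(-3) + 0.375·(9) = 1.5; E[Up] = 1.125. Best-responding. ✓
Column (type weak), facing Down: Left gives -5, Center gives 10, Right gives 14. Proposed Center is not best — profitable deviation exists. ✗
Column (type strong), facing Down: Left gives -6, Center gives 7, Right gives 9. Proposed Right is best. ✓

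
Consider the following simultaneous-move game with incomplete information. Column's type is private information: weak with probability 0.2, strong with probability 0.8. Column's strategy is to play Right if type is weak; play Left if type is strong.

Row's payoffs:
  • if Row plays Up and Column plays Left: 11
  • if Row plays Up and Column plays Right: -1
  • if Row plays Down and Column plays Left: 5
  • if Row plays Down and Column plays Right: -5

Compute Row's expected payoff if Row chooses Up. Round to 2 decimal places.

8.60

E[Up] = 0.2·(-1) + 0.8·11 = (-0.2) + 8.8 = 8.6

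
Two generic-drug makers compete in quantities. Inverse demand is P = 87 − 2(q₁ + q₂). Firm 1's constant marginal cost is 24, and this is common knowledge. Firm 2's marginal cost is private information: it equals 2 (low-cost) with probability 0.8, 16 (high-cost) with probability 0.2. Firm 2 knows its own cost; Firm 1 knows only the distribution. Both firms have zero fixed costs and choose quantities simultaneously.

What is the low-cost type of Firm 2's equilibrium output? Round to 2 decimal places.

17.60

Firm 2 with cost c maximizes (87 − 2(q₁+q₂) − c)·q₂, giving q₂(c) = (87 − c − 2q₁)/4.
E[c₂] = 0.8·2 + 0.2·16 = 4.8
Firm 1's FOC against E[q₂] yields q₁ = (87 − 2·24 + E[c₂])/6 = (87 − 48 + 4.8)/6 = 7.3.
q₂(low-cost) = (87 − 2 − 2·7.3)/4 = 17.6.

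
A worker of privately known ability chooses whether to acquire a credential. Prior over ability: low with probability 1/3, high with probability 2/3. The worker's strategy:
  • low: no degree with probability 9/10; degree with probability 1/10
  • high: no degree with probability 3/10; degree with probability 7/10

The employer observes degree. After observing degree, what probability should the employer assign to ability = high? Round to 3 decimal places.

Apply Bayes' rule using the sender's strategy as the likelihood.
P(degree) = (1/3)·(1/10) + (2/3)·(7/10) = 1/2
P(high | degree) = ((2/3)·(7/10)) / (1/2) = (7/15) / (1/2) = 14/15

0.933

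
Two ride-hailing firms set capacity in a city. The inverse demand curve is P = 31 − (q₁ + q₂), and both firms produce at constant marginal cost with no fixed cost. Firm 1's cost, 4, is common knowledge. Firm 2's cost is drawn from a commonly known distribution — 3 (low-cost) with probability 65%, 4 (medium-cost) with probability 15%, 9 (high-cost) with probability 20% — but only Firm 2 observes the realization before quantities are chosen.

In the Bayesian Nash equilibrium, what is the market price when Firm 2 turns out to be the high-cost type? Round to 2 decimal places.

Firm 2 with cost c maximizes (31 − (q₁+q₂) − c)·q₂, giving q₂(c) = (31 − c − q₁)/2.
E[c₂] = 0.65·3 + 0.15·4 + 0.2·9 = 4.35
Firm 1's FOC against E[q₂] yields q₁ = (31 − 2·4 + E[c₂])/3 = (31 − 8 + 4.35)/3 = 9.11667.
q₂(high-cost) = 6.44167, so P = 31 − (9.11667 + 6.44167) = 15.4417.

15.44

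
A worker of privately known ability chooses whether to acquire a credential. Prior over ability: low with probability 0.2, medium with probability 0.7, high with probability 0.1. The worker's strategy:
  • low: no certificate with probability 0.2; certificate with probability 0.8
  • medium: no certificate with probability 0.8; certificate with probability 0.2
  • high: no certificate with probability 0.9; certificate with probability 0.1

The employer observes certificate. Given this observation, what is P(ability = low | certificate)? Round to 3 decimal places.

Apply Bayes' rule using the sender's strategy as the likelihood.
P(certificate) = 0.2·0.8 + 0.7·0.2 + 0.1·0.1 = 0.31
P(low | certificate) = (0.2·0.8) / 0.31 = 0.16 / 0.31 = 0.516129

0.516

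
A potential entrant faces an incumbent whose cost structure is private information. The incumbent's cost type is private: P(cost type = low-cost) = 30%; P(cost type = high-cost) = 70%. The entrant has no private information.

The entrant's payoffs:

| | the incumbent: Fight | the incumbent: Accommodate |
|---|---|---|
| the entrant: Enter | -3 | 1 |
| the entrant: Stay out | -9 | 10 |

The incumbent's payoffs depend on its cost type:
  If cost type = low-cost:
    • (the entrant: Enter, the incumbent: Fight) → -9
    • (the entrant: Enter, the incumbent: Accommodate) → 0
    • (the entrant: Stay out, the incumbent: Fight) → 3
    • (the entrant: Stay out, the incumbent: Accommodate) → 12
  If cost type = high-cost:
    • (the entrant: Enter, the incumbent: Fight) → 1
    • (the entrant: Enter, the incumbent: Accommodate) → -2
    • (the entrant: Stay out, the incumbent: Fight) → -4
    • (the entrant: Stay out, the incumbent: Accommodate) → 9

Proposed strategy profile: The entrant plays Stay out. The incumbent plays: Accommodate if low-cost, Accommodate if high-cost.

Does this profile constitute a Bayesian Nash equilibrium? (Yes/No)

Yes

A profile is a BNE iff every type of every player is best-responding given beliefs about the other side.
The entrant plays Stay out: E[Stay out] = 0.3·(10) + 0.7·(10) = 10; E[Enter] = 1. Best-responding. ✓
The incumbent (cost type low-cost), facing Stay out: Fight gives 3, Accommodate gives 12. Proposed Accommodate is best. ✓
The incumbent (cost type high-cost), facing Stay out: Fight gives -4, Accommodate gives 9. Proposed Accommodate is best. ✓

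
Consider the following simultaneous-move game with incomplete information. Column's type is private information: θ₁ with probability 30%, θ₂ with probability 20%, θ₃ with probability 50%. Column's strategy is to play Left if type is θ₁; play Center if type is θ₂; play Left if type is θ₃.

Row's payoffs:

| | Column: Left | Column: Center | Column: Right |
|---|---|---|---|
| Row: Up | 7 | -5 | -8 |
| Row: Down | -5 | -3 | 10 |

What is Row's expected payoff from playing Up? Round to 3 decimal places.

4.600

E[Up] = 0.3·7 + 0.2·(-5) + 0.5·7 = 2.1 + (-1) + 3.5 = 4.6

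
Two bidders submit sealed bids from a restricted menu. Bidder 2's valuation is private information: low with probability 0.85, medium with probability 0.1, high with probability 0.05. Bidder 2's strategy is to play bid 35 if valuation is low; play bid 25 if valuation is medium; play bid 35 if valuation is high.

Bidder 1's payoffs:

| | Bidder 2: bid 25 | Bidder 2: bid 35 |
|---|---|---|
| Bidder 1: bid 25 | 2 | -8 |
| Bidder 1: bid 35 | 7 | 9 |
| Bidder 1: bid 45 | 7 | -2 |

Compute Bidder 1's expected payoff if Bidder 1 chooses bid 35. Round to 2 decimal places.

E[bid 35] = 0.85·9 + 0.1·7 + 0.05·9 = 7.65 + 0.7 + 0.45 = 8.8

8.80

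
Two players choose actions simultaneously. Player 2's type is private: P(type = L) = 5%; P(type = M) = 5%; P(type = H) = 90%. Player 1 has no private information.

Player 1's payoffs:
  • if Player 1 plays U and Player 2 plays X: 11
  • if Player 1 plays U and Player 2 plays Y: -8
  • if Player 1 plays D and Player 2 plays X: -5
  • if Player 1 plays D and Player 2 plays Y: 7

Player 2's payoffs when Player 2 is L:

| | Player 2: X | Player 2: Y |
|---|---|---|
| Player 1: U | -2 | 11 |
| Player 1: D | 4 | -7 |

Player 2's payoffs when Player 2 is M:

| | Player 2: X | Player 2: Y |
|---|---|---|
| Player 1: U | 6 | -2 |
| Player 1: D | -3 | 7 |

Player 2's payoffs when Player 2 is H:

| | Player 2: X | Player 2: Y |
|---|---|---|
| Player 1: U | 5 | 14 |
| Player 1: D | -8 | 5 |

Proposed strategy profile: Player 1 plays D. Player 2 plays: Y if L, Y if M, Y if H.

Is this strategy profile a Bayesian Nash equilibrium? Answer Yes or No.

A profile is a BNE iff every type of every player is best-responding given beliefs about the other side.
Player 1 plays D: E[D] = 0.05·(7) + 0.05·(7) + 0.9·(7) = 7; E[U] = -8. Best-responding. ✓
Player 2 (type L), facing D: X gives 4, Y gives -7. Proposed Y is not best — profitable deviation exists. ✗
Player 2 (type M), facing D: X gives -3, Y gives 7. Proposed Y is best. ✓
Player 2 (type H), facing D: X gives -8, Y gives 5. Proposed Y is best. ✓

No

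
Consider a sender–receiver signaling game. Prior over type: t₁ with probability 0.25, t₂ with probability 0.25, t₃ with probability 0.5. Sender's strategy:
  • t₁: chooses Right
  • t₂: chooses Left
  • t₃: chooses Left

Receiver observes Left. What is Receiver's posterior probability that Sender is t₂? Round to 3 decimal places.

0.333

P(Left) = 0.25·0 + 0.25·1 + 0.5·1 = 0.75
P(t₂ | Left) = (0.25·1) / 0.75 = 0.25 / 0.75 = 0.333333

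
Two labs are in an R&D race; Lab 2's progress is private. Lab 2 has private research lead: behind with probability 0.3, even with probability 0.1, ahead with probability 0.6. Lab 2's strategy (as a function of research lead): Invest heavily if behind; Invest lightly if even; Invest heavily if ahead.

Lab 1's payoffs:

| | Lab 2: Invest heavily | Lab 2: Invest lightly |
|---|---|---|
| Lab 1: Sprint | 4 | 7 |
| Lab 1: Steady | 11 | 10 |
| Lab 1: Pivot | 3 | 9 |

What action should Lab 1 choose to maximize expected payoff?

E[Sprint] = 0.3·(4) + 0.1·(7) + 0.6·(4) = 4.3
E[Steady] = 0.3·(11) + 0.1·(10) + 0.6·(11) = 10.9
E[Pivot] = 0.3·(3) + 0.1·(9) + 0.6·(3) = 3.6
Best response: Steady (10.9 is the largest).

Steady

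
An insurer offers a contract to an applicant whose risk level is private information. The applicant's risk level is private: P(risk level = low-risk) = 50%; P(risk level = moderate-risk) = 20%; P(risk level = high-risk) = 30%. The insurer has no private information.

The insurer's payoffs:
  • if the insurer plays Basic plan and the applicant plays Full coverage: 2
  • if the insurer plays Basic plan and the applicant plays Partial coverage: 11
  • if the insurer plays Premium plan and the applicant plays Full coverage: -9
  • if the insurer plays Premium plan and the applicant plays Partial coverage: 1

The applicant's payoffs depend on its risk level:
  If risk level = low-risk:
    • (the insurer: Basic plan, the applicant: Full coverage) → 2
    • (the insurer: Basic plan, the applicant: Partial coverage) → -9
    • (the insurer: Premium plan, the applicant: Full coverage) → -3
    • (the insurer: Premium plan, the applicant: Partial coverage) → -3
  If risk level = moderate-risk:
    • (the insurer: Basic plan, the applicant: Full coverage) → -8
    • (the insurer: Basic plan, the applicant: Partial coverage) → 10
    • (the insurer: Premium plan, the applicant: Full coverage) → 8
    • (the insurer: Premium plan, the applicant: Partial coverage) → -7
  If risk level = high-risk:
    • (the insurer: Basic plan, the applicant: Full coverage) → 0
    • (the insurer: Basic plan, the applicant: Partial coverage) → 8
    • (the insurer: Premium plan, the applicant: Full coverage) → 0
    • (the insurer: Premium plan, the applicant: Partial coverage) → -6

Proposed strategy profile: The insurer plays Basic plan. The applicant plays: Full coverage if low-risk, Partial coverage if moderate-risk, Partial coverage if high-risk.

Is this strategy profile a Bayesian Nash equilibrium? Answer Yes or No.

The insurer plays Basic plan: E[Basic plan] = 0.5·(2) + 0.2·(11) + 0.3·(11) = 6.5; E[Premium plan] = -4. Best-responding. ✓
The applicant (risk level low-risk), facing Basic plan: Full coverage gives 2, Partial coverage gives -9. Proposed Full coverage is best. ✓
The applicant (risk level moderate-risk), facing Basic plan: Full coverage gives -8, Partial coverage gives 10. Proposed Partial coverage is best. ✓
The applicant (risk level high-risk), facing Basic plan: Full coverage gives 0, Partial coverage gives 8. Proposed Partial coverage is best. ✓

Yes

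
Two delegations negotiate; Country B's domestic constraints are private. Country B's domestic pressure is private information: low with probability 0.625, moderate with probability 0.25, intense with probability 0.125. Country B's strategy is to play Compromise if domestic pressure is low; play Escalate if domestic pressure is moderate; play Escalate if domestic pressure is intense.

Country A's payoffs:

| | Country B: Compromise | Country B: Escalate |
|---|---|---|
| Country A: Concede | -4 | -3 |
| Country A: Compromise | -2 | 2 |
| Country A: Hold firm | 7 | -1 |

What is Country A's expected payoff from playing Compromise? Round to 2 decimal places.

-0.50

E[Compromise] = 0.625·(-2) + 0.25·2 + 0.125·2 = (-1.25) + 0.5 + 0.25 = -0.5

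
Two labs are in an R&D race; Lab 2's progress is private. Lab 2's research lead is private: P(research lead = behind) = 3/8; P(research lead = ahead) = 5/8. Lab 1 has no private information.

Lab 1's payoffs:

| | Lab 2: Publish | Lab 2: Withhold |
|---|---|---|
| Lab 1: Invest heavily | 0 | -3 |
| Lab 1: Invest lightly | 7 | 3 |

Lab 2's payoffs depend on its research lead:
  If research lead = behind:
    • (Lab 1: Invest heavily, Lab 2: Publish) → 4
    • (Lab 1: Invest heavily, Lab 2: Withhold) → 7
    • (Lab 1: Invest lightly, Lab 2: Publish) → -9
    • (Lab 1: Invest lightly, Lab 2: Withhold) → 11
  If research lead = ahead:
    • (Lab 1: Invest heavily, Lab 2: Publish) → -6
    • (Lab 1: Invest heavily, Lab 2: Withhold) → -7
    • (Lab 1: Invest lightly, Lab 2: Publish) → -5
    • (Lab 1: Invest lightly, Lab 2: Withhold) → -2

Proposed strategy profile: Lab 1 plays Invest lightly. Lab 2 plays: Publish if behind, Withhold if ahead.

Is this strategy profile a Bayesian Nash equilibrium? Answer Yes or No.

Lab 1 plays Invest lightly: E[Invest lightly] = 3/8·(7) + 5/8·(3) = 9/2; E[Invest heavily] = -15/8. Best-responding. ✓
Lab 2 (research lead behind), facing Invest lightly: Publish gives -9, Withhold gives 11. Proposed Publish is not best — profitable deviation exists. ✗
Lab 2 (research lead ahead), facing Invest lightly: Publish gives -5, Withhold gives -2. Proposed Withhold is best. ✓

No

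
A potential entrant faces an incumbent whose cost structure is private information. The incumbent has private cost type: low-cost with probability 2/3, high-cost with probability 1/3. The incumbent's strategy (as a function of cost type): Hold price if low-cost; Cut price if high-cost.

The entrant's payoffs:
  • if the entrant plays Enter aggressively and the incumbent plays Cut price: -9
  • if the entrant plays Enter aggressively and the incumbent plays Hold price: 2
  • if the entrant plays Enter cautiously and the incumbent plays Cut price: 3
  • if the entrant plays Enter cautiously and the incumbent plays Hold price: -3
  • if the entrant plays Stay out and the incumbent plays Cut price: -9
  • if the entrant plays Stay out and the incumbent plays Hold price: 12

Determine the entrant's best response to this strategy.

E[Enter aggressively] = 2/3·(2) + 1/3·(-9) = -5/3
E[Enter cautiously] = 2/3·(-3) + 1/3·(3) = -1
E[Stay out] = 2/3·(12) + 1/3·(-9) = 5
Best response: Stay out (5 is the largest).

Stay out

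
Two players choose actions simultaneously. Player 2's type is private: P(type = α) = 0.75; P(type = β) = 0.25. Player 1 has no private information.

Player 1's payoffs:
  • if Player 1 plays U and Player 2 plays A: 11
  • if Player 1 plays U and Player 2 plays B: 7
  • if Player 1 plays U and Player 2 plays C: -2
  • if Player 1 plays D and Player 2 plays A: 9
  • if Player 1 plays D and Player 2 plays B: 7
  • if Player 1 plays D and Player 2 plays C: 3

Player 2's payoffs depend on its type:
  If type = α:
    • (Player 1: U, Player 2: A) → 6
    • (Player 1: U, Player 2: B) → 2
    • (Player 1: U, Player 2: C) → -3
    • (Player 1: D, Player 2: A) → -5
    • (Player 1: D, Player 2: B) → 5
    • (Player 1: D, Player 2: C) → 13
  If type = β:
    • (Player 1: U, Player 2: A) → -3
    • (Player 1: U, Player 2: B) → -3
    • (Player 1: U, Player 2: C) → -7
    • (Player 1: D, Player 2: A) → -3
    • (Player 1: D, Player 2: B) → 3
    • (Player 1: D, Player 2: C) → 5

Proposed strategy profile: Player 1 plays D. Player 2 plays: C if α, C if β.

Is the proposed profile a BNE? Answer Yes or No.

Player 1 plays D: E[D] = 0.75·(3) + 0.25·(3) = 3; E[U] = -2. Best-responding. ✓
Player 2 (type α), facing D: A gives -5, B gives 5, C gives 13. Proposed C is best. ✓
Player 2 (type β), facing D: A gives -3, B gives 3, C gives 5. Proposed C is best. ✓

Yes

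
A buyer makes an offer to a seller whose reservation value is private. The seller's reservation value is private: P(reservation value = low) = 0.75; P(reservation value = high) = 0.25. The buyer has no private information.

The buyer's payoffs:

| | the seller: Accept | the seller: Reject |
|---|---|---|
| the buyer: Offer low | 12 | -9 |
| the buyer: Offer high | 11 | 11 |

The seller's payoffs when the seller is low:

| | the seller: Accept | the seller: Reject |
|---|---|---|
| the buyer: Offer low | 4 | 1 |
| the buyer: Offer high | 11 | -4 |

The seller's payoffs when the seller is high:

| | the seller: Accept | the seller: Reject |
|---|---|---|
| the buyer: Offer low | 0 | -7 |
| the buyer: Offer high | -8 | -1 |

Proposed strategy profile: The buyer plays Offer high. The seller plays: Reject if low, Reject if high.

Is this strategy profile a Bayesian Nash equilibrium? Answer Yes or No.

The buyer plays Offer high: E[Offer high] = 0.75·(11) + 0.25·(11) = 11; E[Offer low] = -9. Best-responding. ✓
The seller (reservation value low), facing Offer high: Accept gives 11, Reject gives -4. Proposed Reject is not best — profitable deviation exists. ✗
The seller (reservation value high), facing Offer high: Accept gives -8, Reject gives -1. Proposed Reject is best. ✓

No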